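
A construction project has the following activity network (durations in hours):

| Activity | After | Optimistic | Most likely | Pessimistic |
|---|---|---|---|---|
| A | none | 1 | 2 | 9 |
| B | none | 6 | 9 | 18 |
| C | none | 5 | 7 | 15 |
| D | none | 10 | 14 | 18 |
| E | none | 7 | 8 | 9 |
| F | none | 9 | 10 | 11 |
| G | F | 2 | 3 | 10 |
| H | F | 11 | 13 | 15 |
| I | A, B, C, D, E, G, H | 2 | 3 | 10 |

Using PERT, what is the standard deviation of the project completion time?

te_A = (1 + 4·2 + 9)/6 = 18/6 = 3; σ²_A = ((9−1)/6)² = 1.778
te_B = (6 + 4·9 + 18)/6 = 60/6 = 10; σ²_B = ((18−6)/6)² = 4.000
te_C = (5 + 4·7 + 15)/6 = 48/6 = 8; σ²_C = ((15−5)/6)² = 2.778
te_D = (10 + 4·14 + 18)/6 = 84/6 = 14; σ²_D = ((18−10)/6)² = 1.778
te_E = (7 + 4·8 + 9)/6 = 48/6 = 8; σ²_E = ((9−7)/6)² = 0.111
te_F = (9 + 4·10 + 11)/6 = 60/6 = 10; σ²_F = ((11−9)/6)² = 0.111
te_G = (2 + 4·3 + 10)/6 = 24/6 = 4; σ²_G = ((10−2)/6)² = 1.778
te_H = (11 + 4·13 + 15)/6 = 78/6 = 13; σ²_H = ((15−11)/6)² = 0.444
te_I = (2 + 4·3 + 10)/6 = 24/6 = 4; σ²_I = ((10−2)/6)² = 1.778

Forward pass:
ES_A = 0; EF_A = 3
ES_B = 0; EF_B = 10
ES_C = 0; EF_C = 8
ES_D = 0; EF_D = 14
ES_E = 0; EF_E = 8
ES_F = 0; EF_F = 10
ES_G = 10; EF_G = 10+4 = 14
ES_H = 10; EF_H = 10+13 = 23
ES_I = max(EF_A=3, EF_B=10, EF_C=8, EF_D=14, EF_E=8, EF_G=14, EF_H=23) = 23; EF_I = 23+4 = 27
Expected project duration μ = 27 hours. Critical path: F → H → I.

Variance along critical path = 0.111 + 0.444 + 1.778 = 2.333
σ = √2.333 = 1.528 hours

1.53 hours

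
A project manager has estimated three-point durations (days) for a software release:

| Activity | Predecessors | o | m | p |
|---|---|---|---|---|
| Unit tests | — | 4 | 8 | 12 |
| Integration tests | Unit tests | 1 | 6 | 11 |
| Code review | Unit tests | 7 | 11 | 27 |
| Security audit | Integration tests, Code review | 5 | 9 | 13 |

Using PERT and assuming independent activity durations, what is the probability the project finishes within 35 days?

te_Unit tests = (4 + 4·8 + 12)/6 = 48/6 = 8; σ²_Unit tests = ((12−4)/6)² = 1.778
te_Integration tests = (1 + 4·6 + 11)/6 = 36/6 = 6; σ²_Integration tests = ((11−1)/6)² = 2.778
te_Code review = (7 + 4·11 + 27)/6 = 78/6 = 13; σ²_Code review = ((27−7)/6)² = 11.111
te_Security audit = (5 + 4·9 + 13)/6 = 54/6 = 9; σ²_Security audit = ((13−5)/6)² = 1.778

Forward pass:
ES_Unit tests = 0; EF_Unit tests = 8
ES_Integration tests = 8; EF_Integration tests = 8+6 = 14
ES_Code review = 8; EF_Code review = 8+13 = 21
ES_Security audit = max(EF_Integration tests=14, EF_Code review=21) = 21; EF_Security audit = 21+9 = 30
Expected project duration μ = 30 days. Critical path: Unit tests → Code review → Security audit.

Variance along critical path = 1.778 + 11.111 + 1.778 = 14.667; σ = √14.667 = 3.830 days.
Z = (35 − 30) / 3.830 = 1.306
P(T ≤ 35) = Φ(1.306) ≈ 0.904

0.904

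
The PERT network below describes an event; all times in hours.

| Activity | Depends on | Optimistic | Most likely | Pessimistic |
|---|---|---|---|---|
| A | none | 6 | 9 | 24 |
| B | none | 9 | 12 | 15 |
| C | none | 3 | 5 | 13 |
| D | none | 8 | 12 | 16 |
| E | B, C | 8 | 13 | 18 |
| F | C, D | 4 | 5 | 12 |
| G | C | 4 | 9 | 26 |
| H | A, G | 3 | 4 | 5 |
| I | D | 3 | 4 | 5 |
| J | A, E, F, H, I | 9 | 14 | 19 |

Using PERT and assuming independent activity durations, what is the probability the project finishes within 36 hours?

te_A = (6 + 4·9 + 24)/6 = 66/6 = 11; σ²_A = ((24−6)/6)² = 9.000
te_B = (9 + 4·12 + 15)/6 = 72/6 = 12; σ²_B = ((15−9)/6)² = 1.000
te_C = (3 + 4·5 + 13)/6 = 36/6 = 6; σ²_C = ((13−3)/6)² = 2.778
te_D = (8 + 4·12 + 16)/6 = 72/6 = 12; σ²_D = ((16−8)/6)² = 1.778
te_E = (8 + 4·13 + 18)/6 = 78/6 = 13; σ²_E = ((18−8)/6)² = 2.778
te_F = (4 + 4·5 + 12)/6 = 36/6 = 6; σ²_F = ((12−4)/6)² = 1.778
te_G = (4 + 4·9 + 26)/6 = 66/6 = 11; σ²_G = ((26−4)/6)² = 13.444
te_H = (3 + 4·4 + 5)/6 = 24/6 = 4; σ²_H = ((5−3)/6)² = 0.111
te_I = (3 + 4·4 + 5)/6 = 24/6 = 4; σ²_I = ((5−3)/6)² = 0.111
te_J = (9 + 4·14 + 19)/6 = 84/6 = 14; σ²_J = ((19−9)/6)² = 2.778

Forward pass:
ES_A = 0; EF_A = 11
ES_B = 0; EF_B = 12
ES_C = 0; EF_C = 6
ES_D = 0; EF_D = 12
ES_E = max(EF_B=12, EF_C=6) = 12; EF_E = 12+13 = 25
ES_F = max(EF_C=6, EF_D=12) = 12; EF_F = 12+6 = 18
ES_G = 6; EF_G = 6+11 = 17
ES_H = max(EF_A=11, EF_G=17) = 17; EF_H = 17+4 = 21
ES_I = 12; EF_I = 12+4 = 16
ES_J = max(EF_A=11, EF_E=25, EF_F=18, EF_H=21, EF_I=16) = 25; EF_J = 25+14 = 39
Expected project duration μ = 39 hours. Critical path: B → E → J.

Variance along critical path = 1.000 + 2.778 + 2.778 = 6.556; σ = √6.556 = 2.560 hours.
Z = (36 − 39) / 2.560 = -1.172
P(T ≤ 36) = Φ(-1.172) ≈ 0.121

0.121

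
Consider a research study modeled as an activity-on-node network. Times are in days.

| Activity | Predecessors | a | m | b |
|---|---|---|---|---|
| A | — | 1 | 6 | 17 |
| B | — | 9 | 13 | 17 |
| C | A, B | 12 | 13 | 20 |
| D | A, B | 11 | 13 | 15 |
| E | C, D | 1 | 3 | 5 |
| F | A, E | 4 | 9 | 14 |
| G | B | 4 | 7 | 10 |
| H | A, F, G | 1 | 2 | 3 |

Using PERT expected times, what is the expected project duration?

te_A = (1 + 4·6 + 17)/6 = 42/6 = 7
te_B = (9 + 4·13 + 17)/6 = 78/6 = 13
te_C = (12 + 4·13 + 20)/6 = 84/6 = 14
te_D = (11 + 4·13 + 15)/6 = 78/6 = 13
te_E = (1 + 4·3 + 5)/6 = 18/6 = 3
te_F = (4 + 4·9 + 14)/6 = 54/6 = 9
te_G = (4 + 4·7 + 10)/6 = 42/6 = 7
te_H = (1 + 4·2 + 3)/6 = 12/6 = 2

Forward pass:
ES_A = 0; EF_A = 7
ES_B = 0; EF_B = 13
ES_C = max(EF_A=7, EF_B=13) = 13; EF_C = 13+14 = 27
ES_D = max(EF_A=7, EF_B=13) = 13; EF_D = 13+13 = 26
ES_E = max(EF_C=27, EF_D=26) = 27; EF_E = 27+3 = 30
ES_F = max(EF_A=7, EF_E=30) = 30; EF_F = 30+9 = 39
ES_G = 13; EF_G = 13+7 = 20
ES_H = max(EF_A=7, EF_F=39, EF_G=20) = 39; EF_H = 39+2 = 41
Expected project duration μ = 41 days. Critical path: B → C → E → F → H.

41 days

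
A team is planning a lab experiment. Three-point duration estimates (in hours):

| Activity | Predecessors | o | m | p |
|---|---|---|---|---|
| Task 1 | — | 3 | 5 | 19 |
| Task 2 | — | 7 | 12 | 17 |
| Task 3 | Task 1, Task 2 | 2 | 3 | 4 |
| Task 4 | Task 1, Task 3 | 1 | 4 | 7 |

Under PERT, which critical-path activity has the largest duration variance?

Task 2

te_Task 1 = (3 + 4·5 + 19)/6 = 42/6 = 7; σ²_Task 1 = ((19−3)/6)² = 7.111
te_Task 2 = (7 + 4·12 + 17)/6 = 72/6 = 12; σ²_Task 2 = ((17−7)/6)² = 2.778
te_Task 3 = (2 + 4·3 + 4)/6 = 18/6 = 3; σ²_Task 3 = ((4−2)/6)² = 0.111
te_Task 4 = (1 + 4·4 + 7)/6 = 24/6 = 4; σ²_Task 4 = ((7−1)/6)² = 1.000

Forward pass:
ES_Task 1 = 0; EF_Task 1 = 7
ES_Task 2 = 0; EF_Task 2 = 12
ES_Task 3 = max(EF_Task 1=7, EF_Task 2=12) = 12; EF_Task 3 = 12+3 = 15
ES_Task 4 = max(EF_Task 1=7, EF_Task 3=15) = 15; EF_Task 4 = 15+4 = 19
Expected project duration μ = 19 hours. Critical path: Task 2 → Task 3 → Task 4.

Variances on critical path: σ²_Task 2=2.778, σ²_Task 3=0.111, σ²_Task 4=1.000.
Largest is σ²_Task 2 = 2.778.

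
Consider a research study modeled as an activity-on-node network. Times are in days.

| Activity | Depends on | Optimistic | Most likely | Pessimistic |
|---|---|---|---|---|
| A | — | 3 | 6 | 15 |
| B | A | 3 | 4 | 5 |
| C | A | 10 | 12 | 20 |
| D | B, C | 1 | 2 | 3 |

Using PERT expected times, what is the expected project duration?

te_A = (3 + 4·6 + 15)/6 = 42/6 = 7
te_B = (3 + 4·4 + 5)/6 = 24/6 = 4
te_C = (10 + 4·12 + 20)/6 = 78/6 = 13
te_D = (1 + 4·2 + 3)/6 = 12/6 = 2

Forward pass:
ES_A = 0; EF_A = 7
ES_B = 7; EF_B = 7+4 = 11
ES_C = 7; EF_C = 7+13 = 20
ES_D = max(EF_B=11, EF_C=20) = 20; EF_D = 20+2 = 22
Expected project duration μ = 22 days. Critical path: A → C → D.

22 days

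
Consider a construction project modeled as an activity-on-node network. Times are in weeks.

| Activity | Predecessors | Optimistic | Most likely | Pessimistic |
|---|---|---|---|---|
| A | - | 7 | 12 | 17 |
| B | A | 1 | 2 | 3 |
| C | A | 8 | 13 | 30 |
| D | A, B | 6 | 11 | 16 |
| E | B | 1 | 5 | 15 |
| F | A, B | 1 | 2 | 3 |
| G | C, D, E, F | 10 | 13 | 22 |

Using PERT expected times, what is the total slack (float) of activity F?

11 weeks

te_A = (7 + 4·12 + 17)/6 = 72/6 = 12
te_B = (1 + 4·2 + 3)/6 = 12/6 = 2
te_C = (8 + 4·13 + 30)/6 = 90/6 = 15
te_D = (6 + 4·11 + 16)/6 = 66/6 = 11
te_E = (1 + 4·5 + 15)/6 = 36/6 = 6
te_F = (1 + 4·2 + 3)/6 = 12/6 = 2
te_G = (10 + 4·13 + 22)/6 = 84/6 = 14

Forward pass:
ES_A = 0; EF_A = 12
ES_B = 12; EF_B = 12+2 = 14
ES_C = 12; EF_C = 12+15 = 27
ES_D = max(EF_A=12, EF_B=14) = 14; EF_D = 14+11 = 25
ES_E = 14; EF_E = 14+6 = 20
ES_F = max(EF_A=12, EF_B=14) = 14; EF_F = 14+2 = 16
ES_G = max(EF_C=27, EF_D=25, EF_E=20, EF_F=16) = 27; EF_G = 27+14 = 41
Expected project duration μ = 41 weeks. Critical path: A → C → G.

Backward pass:
LF_G = 41; LS_G = 41−14 = 27
LF_F = LS_G = 27; LS_F = 27−2 = 25
LF_E = LS_G = 27; LS_E = 27−6 = 21
LF_D = LS_G = 27; LS_D = 27−11 = 16
LF_C = LS_G = 27; LS_C = 27−15 = 12
LF_B = min(LS_D=16, LS_E=21, LS_F=25) = 16; LS_B = 16−2 = 14
LF_A = min(LS_B=14, LS_C=12, LS_D=16, LS_F=25) = 12; LS_A = 12−12 = 0
Slack_F = LS_F − ES_F = 25 − 14 = 11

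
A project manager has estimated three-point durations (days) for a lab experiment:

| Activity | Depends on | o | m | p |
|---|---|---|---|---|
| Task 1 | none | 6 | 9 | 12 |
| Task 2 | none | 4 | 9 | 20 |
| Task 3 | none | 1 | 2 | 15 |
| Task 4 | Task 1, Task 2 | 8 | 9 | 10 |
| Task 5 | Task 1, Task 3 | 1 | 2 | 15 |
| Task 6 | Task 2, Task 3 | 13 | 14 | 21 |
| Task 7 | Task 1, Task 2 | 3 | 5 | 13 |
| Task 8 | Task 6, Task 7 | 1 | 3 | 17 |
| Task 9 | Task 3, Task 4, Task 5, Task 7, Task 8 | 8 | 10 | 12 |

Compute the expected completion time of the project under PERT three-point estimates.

40 days

te_Task 1 = (6 + 4·9 + 12)/6 = 54/6 = 9
te_Task 2 = (4 + 4·9 + 20)/6 = 60/6 = 10
te_Task 3 = (1 + 4·2 + 15)/6 = 24/6 = 4
te_Task 4 = (8 + 4·9 + 10)/6 = 54/6 = 9
te_Task 5 = (1 + 4·2 + 15)/6 = 24/6 = 4
te_Task 6 = (13 + 4·14 + 21)/6 = 90/6 = 15
te_Task 7 = (3 + 4·5 + 13)/6 = 36/6 = 6
te_Task 8 = (1 + 4·3 + 17)/6 = 30/6 = 5
te_Task 9 = (8 + 4·10 + 12)/6 = 60/6 = 10

Forward pass:
ES_Task 1 = 0; EF_Task 1 = 9
ES_Task 2 = 0; EF_Task 2 = 10
ES_Task 3 = 0; EF_Task 3 = 4
ES_Task 4 = max(EF_Task 1=9, EF_Task 2=10) = 10; EF_Task 4 = 10+9 = 19
ES_Task 5 = max(EF_Task 1=9, EF_Task 3=4) = 9; EF_Task 5 = 9+4 = 13
ES_Task 6 = max(EF_Task 2=10, EF_Task 3=4) = 10; EF_Task 6 = 10+15 = 25
ES_Task 7 = max(EF_Task 1=9, EF_Task 2=10) = 10; EF_Task 7 = 10+6 = 16
ES_Task 8 = max(EF_Task 6=25, EF_Task 7=16) = 25; EF_Task 8 = 25+5 = 30
ES_Task 9 = max(EF_Task 3=4, EF_Task 4=19, EF_Task 5=13, EF_Task 7=16, EF_Task 8=30) = 30; EF_Task 9 = 30+10 = 40
Expected project duration μ = 40 days. Critical path: Task 2 → Task 6 → Task 8 → Task 9.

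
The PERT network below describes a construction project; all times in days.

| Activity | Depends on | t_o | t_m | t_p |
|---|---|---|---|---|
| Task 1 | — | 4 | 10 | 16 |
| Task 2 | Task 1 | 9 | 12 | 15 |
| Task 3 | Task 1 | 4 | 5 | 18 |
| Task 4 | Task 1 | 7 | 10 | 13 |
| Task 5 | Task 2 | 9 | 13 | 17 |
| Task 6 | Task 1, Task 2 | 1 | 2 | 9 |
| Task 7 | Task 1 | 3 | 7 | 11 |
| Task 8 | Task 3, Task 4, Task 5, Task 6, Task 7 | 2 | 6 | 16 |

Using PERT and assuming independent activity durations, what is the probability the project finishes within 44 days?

te_Task 1 = (4 + 4·10 + 16)/6 = 60/6 = 10; σ²_Task 1 = ((16−4)/6)² = 4.000
te_Task 2 = (9 + 4·12 + 15)/6 = 72/6 = 12; σ²_Task 2 = ((15−9)/6)² = 1.000
te_Task 3 = (4 + 4·5 + 18)/6 = 42/6 = 7; σ²_Task 3 = ((18−4)/6)² = 5.444
te_Task 4 = (7 + 4·10 + 13)/6 = 60/6 = 10; σ²_Task 4 = ((13−7)/6)² = 1.000
te_Task 5 = (9 + 4·13 + 17)/6 = 78/6 = 13; σ²_Task 5 = ((17−9)/6)² = 1.778
te_Task 6 = (1 + 4·2 + 9)/6 = 18/6 = 3; σ²_Task 6 = ((9−1)/6)² = 1.778
te_Task 7 = (3 + 4·7 + 11)/6 = 42/6 = 7; σ²_Task 7 = ((11−3)/6)² = 1.778
te_Task 8 = (2 + 4·6 + 16)/6 = 42/6 = 7; σ²_Task 8 = ((16−2)/6)² = 5.444

Forward pass:
ES_Task 1 = 0; EF_Task 1 = 10
ES_Task 2 = 10; EF_Task 2 = 10+12 = 22
ES_Task 3 = 10; EF_Task 3 = 10+7 = 17
ES_Task 4 = 10; EF_Task 4 = 10+10 = 20
ES_Task 5 = 22; EF_Task 5 = 22+13 = 35
ES_Task 6 = max(EF_Task 1=10, EF_Task 2=22) = 22; EF_Task 6 = 22+3 = 25
ES_Task 7 = 10; EF_Task 7 = 10+7 = 17
ES_Task 8 = max(EF_Task 3=17, EF_Task 4=20, EF_Task 5=35, EF_Task 6=25, EF_Task 7=17) = 35; EF_Task 8 = 35+7 = 42
Expected project duration μ = 42 days. Critical path: Task 1 → Task 2 → Task 5 → Task 8.

Variance along critical path = 4.000 + 1.000 + 1.778 + 5.444 = 12.222; σ = √12.222 = 3.496 days.
Z = (44 − 42) / 3.496 = 0.572
P(T ≤ 44) = Φ(0.572) ≈ 0.716

0.716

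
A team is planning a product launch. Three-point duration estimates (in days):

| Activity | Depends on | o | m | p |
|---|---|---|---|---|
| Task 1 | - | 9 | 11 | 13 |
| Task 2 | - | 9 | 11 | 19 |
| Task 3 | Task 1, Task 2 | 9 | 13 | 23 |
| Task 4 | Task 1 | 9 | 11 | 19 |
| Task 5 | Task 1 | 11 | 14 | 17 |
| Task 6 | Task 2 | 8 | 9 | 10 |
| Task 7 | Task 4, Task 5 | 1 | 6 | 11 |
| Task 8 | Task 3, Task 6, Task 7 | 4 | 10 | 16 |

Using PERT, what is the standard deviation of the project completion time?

te_Task 1 = (9 + 4·11 + 13)/6 = 66/6 = 11; σ²_Task 1 = ((13−9)/6)² = 0.444
te_Task 2 = (9 + 4·11 + 19)/6 = 72/6 = 12; σ²_Task 2 = ((19−9)/6)² = 2.778
te_Task 3 = (9 + 4·13 + 23)/6 = 84/6 = 14; σ²_Task 3 = ((23−9)/6)² = 5.444
te_Task 4 = (9 + 4·11 + 19)/6 = 72/6 = 12; σ²_Task 4 = ((19−9)/6)² = 2.778
te_Task 5 = (11 + 4·14 + 17)/6 = 84/6 = 14; σ²_Task 5 = ((17−11)/6)² = 1.000
te_Task 6 = (8 + 4·9 + 10)/6 = 54/6 = 9; σ²_Task 6 = ((10−8)/6)² = 0.111
te_Task 7 = (1 + 4·6 + 11)/6 = 36/6 = 6; σ²_Task 7 = ((11−1)/6)² = 2.778
te_Task 8 = (4 + 4·10 + 16)/6 = 60/6 = 10; σ²_Task 8 = ((16−4)/6)² = 4.000

Forward pass:
ES_Task 1 = 0; EF_Task 1 = 11
ES_Task 2 = 0; EF_Task 2 = 12
ES_Task 3 = max(EF_Task 1=11, EF_Task 2=12) = 12; EF_Task 3 = 12+14 = 26
ES_Task 4 = 11; EF_Task 4 = 11+12 = 23
ES_Task 5 = 11; EF_Task 5 = 11+14 = 25
ES_Task 6 = 12; EF_Task 6 = 12+9 = 21
ES_Task 7 = max(EF_Task 4=23, EF_Task 5=25) = 25; EF_Task 7 = 25+6 = 31
ES_Task 8 = max(EF_Task 3=26, EF_Task 6=21, EF_Task 7=31) = 31; EF_Task 8 = 31+10 = 41
Expected project duration μ = 41 days. Critical path: Task 1 → Task 5 → Task 7 → Task 8.

Variance along critical path = 0.444 + 1.000 + 2.778 + 4.000 = 8.222
σ = √8.222 = 2.867 days

2.87 days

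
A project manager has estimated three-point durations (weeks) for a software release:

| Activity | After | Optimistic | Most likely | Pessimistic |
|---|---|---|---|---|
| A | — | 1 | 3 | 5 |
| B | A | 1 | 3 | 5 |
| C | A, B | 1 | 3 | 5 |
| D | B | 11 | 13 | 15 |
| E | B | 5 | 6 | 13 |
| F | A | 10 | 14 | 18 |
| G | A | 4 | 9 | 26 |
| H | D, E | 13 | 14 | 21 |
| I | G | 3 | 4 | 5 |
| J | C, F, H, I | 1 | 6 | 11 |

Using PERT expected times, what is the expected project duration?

40 weeks

te_A = (1 + 4·3 + 5)/6 = 18/6 = 3
te_B = (1 + 4·3 + 5)/6 = 18/6 = 3
te_C = (1 + 4·3 + 5)/6 = 18/6 = 3
te_D = (11 + 4·13 + 15)/6 = 78/6 = 13
te_E = (5 + 4·6 + 13)/6 = 42/6 = 7
te_F = (10 + 4·14 + 18)/6 = 84/6 = 14
te_G = (4 + 4·9 + 26)/6 = 66/6 = 11
te_H = (13 + 4·14 + 21)/6 = 90/6 = 15
te_I = (3 + 4·4 + 5)/6 = 24/6 = 4
te_J = (1 + 4·6 + 11)/6 = 36/6 = 6

Forward pass:
ES_A = 0; EF_A = 3
ES_B = 3; EF_B = 3+3 = 6
ES_C = max(EF_A=3, EF_B=6) = 6; EF_C = 6+3 = 9
ES_D = 6; EF_D = 6+13 = 19
ES_E = 6; EF_E = 6+7 = 13
ES_F = 3; EF_F = 3+14 = 17
ES_G = 3; EF_G = 3+11 = 14
ES_H = max(EF_D=19, EF_E=13) = 19; EF_H = 19+15 = 34
ES_I = 14; EF_I = 14+4 = 18
ES_J = max(EF_C=9, EF_F=17, EF_H=34, EF_I=18) = 34; EF_J = 34+6 = 40
Expected project duration μ = 40 weeks. Critical path: A → B → D → H → J.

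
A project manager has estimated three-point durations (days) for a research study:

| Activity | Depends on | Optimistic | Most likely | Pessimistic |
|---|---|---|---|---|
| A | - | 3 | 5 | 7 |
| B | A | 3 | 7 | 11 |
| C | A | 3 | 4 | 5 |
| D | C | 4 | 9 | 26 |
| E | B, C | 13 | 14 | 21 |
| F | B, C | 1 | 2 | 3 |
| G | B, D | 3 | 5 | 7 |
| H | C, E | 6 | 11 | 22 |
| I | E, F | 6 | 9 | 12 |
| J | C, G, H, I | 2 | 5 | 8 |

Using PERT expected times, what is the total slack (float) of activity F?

16 days

te_A = (3 + 4·5 + 7)/6 = 30/6 = 5
te_B = (3 + 4·7 + 11)/6 = 42/6 = 7
te_C = (3 + 4·4 + 5)/6 = 24/6 = 4
te_D = (4 + 4·9 + 26)/6 = 66/6 = 11
te_E = (13 + 4·14 + 21)/6 = 90/6 = 15
te_F = (1 + 4·2 + 3)/6 = 12/6 = 2
te_G = (3 + 4·5 + 7)/6 = 30/6 = 5
te_H = (6 + 4·11 + 22)/6 = 72/6 = 12
te_I = (6 + 4·9 + 12)/6 = 54/6 = 9
te_J = (2 + 4·5 + 8)/6 = 30/6 = 5

Forward pass:
ES_A = 0; EF_A = 5
ES_B = 5; EF_B = 5+7 = 12
ES_C = 5; EF_C = 5+4 = 9
ES_D = 9; EF_D = 9+11 = 20
ES_E = max(EF_B=12, EF_C=9) = 12; EF_E = 12+15 = 27
ES_F = max(EF_B=12, EF_C=9) = 12; EF_F = 12+2 = 14
ES_G = max(EF_B=12, EF_D=20) = 20; EF_G = 20+5 = 25
ES_H = max(EF_C=9, EF_E=27) = 27; EF_H = 27+12 = 39
ES_I = max(EF_E=27, EF_F=14) = 27; EF_I = 27+9 = 36
ES_J = max(EF_C=9, EF_G=25, EF_H=39, EF_I=36) = 39; EF_J = 39+5 = 44
Expected project duration μ = 44 days. Critical path: A → B → E → H → J.

Backward pass:
LF_J = 44; LS_J = 44−5 = 39
LF_I = LS_J = 39; LS_I = 39−9 = 30
LF_H = LS_J = 39; LS_H = 39−12 = 27
LF_G = LS_J = 39; LS_G = 39−5 = 34
LF_F = LS_I = 30; LS_F = 30−2 = 28
LF_E = min(LS_H=27, LS_I=30) = 27; LS_E = 27−15 = 12
LF_D = LS_G = 34; LS_D = 34−11 = 23
LF_C = min(LS_D=23, LS_E=12, LS_F=28, LS_H=27, LS_J=39) = 12; LS_C = 12−4 = 8
LF_B = min(LS_E=12, LS_F=28, LS_G=34) = 12; LS_B = 12−7 = 5
LF_A = min(LS_B=5, LS_C=8) = 5; LS_A = 5−5 = 0
Slack_F = LS_F − ES_F = 28 − 12 = 16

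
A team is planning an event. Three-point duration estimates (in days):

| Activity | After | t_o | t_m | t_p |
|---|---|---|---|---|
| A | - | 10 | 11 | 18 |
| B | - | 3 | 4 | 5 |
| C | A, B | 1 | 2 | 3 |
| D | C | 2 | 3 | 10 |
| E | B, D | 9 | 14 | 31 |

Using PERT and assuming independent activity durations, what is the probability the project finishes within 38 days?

0.833

te_A = (10 + 4·11 + 18)/6 = 72/6 = 12; σ²_A = ((18−10)/6)² = 1.778
te_B = (3 + 4·4 + 5)/6 = 24/6 = 4; σ²_B = ((5−3)/6)² = 0.111
te_C = (1 + 4·2 + 3)/6 = 12/6 = 2; σ²_C = ((3−1)/6)² = 0.111
te_D = (2 + 4·3 + 10)/6 = 24/6 = 4; σ²_D = ((10−2)/6)² = 1.778
te_E = (9 + 4·14 + 31)/6 = 96/6 = 16; σ²_E = ((31−9)/6)² = 13.444

Forward pass:
ES_A = 0; EF_A = 12
ES_B = 0; EF_B = 4
ES_C = max(EF_A=12, EF_B=4) = 12; EF_C = 12+2 = 14
ES_D = 14; EF_D = 14+4 = 18
ES_E = max(EF_B=4, EF_D=18) = 18; EF_E = 18+16 = 34
Expected project duration μ = 34 days. Critical path: A → C → D → E.

Variance along critical path = 1.778 + 0.111 + 1.778 + 13.444 = 17.111; σ = √17.111 = 4.137 days.
Z = (38 − 34) / 4.137 = 0.967
P(T ≤ 38) = Φ(0.967) ≈ 0.833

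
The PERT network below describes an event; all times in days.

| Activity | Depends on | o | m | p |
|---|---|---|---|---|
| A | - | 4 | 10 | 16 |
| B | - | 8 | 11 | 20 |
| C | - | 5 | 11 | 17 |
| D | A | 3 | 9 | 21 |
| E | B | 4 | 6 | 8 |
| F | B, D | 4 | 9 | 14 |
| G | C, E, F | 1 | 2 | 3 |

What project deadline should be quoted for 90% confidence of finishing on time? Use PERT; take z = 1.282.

36.1 days

te_A = (4 + 4·10 + 16)/6 = 60/6 = 10; σ²_A = ((16−4)/6)² = 4.000
te_B = (8 + 4·11 + 20)/6 = 72/6 = 12; σ²_B = ((20−8)/6)² = 4.000
te_C = (5 + 4·11 + 17)/6 = 66/6 = 11; σ²_C = ((17−5)/6)² = 4.000
te_D = (3 + 4·9 + 21)/6 = 60/6 = 10; σ²_D = ((21−3)/6)² = 9.000
te_E = (4 + 4·6 + 8)/6 = 36/6 = 6; σ²_E = ((8−4)/6)² = 0.444
te_F = (4 + 4·9 + 14)/6 = 54/6 = 9; σ²_F = ((14−4)/6)² = 2.778
te_G = (1 + 4·2 + 3)/6 = 12/6 = 2; σ²_G = ((3−1)/6)² = 0.111

Forward pass:
ES_A = 0; EF_A = 10
ES_B = 0; EF_B = 12
ES_C = 0; EF_C = 11
ES_D = 10; EF_D = 10+10 = 20
ES_E = 12; EF_E = 12+6 = 18
ES_F = max(EF_B=12, EF_D=20) = 20; EF_F = 20+9 = 29
ES_G = max(EF_C=11, EF_E=18, EF_F=29) = 29; EF_G = 29+2 = 31
Expected project duration μ = 31 days. Critical path: A → D → F → G.

Variance along critical path = 4.000 + 9.000 + 2.778 + 0.111 = 15.889; σ = 3.986 days.
D = μ + z·σ = 31 + 1.282·3.986 = 36.1 days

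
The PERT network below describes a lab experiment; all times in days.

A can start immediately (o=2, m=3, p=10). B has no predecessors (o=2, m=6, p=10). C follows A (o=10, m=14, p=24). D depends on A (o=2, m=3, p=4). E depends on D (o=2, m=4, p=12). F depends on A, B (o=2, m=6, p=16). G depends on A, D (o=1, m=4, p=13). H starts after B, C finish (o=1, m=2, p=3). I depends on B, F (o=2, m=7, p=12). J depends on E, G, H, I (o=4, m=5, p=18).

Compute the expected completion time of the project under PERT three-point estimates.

te_A = (2 + 4·3 + 10)/6 = 24/6 = 4
te_B = (2 + 4·6 + 10)/6 = 36/6 = 6
te_C = (10 + 4·14 + 24)/6 = 90/6 = 15
te_D = (2 + 4·3 + 4)/6 = 18/6 = 3
te_E = (2 + 4·4 + 12)/6 = 30/6 = 5
te_F = (2 + 4·6 + 16)/6 = 42/6 = 7
te_G = (1 + 4·4 + 13)/6 = 30/6 = 5
te_H = (1 + 4·2 + 3)/6 = 12/6 = 2
te_I = (2 + 4·7 + 12)/6 = 42/6 = 7
te_J = (4 + 4·5 + 18)/6 = 42/6 = 7

Forward pass:
ES_A = 0; EF_A = 4
ES_B = 0; EF_B = 6
ES_C = 4; EF_C = 4+15 = 19
ES_D = 4; EF_D = 4+3 = 7
ES_E = 7; EF_E = 7+5 = 12
ES_F = max(EF_A=4, EF_B=6) = 6; EF_F = 6+7 = 13
ES_G = max(EF_A=4, EF_D=7) = 7; EF_G = 7+5 = 12
ES_H = max(EF_B=6, EF_C=19) = 19; EF_H = 19+2 = 21
ES_I = max(EF_B=6, EF_F=13) = 13; EF_I = 13+7 = 20
ES_J = max(EF_E=12, EF_G=12, EF_H=21, EF_I=20) = 21; EF_J = 21+7 = 28
Expected project duration μ = 28 days. Critical path: A → C → H → J.

28 days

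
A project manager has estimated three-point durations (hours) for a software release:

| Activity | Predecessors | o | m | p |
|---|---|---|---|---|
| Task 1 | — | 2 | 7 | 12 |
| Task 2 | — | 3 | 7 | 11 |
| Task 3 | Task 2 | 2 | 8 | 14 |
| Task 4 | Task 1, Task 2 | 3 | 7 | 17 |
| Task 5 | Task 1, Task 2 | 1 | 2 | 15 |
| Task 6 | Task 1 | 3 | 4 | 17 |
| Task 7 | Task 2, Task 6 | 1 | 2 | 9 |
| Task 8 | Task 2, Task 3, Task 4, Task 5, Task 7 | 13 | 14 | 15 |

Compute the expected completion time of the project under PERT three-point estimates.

30 hours

te_Task 1 = (2 + 4·7 + 12)/6 = 42/6 = 7
te_Task 2 = (3 + 4·7 + 11)/6 = 42/6 = 7
te_Task 3 = (2 + 4·8 + 14)/6 = 48/6 = 8
te_Task 4 = (3 + 4·7 + 17)/6 = 48/6 = 8
te_Task 5 = (1 + 4·2 + 15)/6 = 24/6 = 4
te_Task 6 = (3 + 4·4 + 17)/6 = 36/6 = 6
te_Task 7 = (1 + 4·2 + 9)/6 = 18/6 = 3
te_Task 8 = (13 + 4·14 + 15)/6 = 84/6 = 14

Forward pass:
ES_Task 1 = 0; EF_Task 1 = 7
ES_Task 2 = 0; EF_Task 2 = 7
ES_Task 3 = 7; EF_Task 3 = 7+8 = 15
ES_Task 4 = max(EF_Task 1=7, EF_Task 2=7) = 7; EF_Task 4 = 7+8 = 15
ES_Task 5 = max(EF_Task 1=7, EF_Task 2=7) = 7; EF_Task 5 = 7+4 = 11
ES_Task 6 = 7; EF_Task 6 = 7+6 = 13
ES_Task 7 = max(EF_Task 2=7, EF_Task 6=13) = 13; EF_Task 7 = 13+3 = 16
ES_Task 8 = max(EF_Task 2=7, EF_Task 3=15, EF_Task 4=15, EF_Task 5=11, EF_Task 7=16) = 16; EF_Task 8 = 16+14 = 30
Expected project duration μ = 30 hours. Critical path: Task 1 → Task 6 → Task 7 → Task 8.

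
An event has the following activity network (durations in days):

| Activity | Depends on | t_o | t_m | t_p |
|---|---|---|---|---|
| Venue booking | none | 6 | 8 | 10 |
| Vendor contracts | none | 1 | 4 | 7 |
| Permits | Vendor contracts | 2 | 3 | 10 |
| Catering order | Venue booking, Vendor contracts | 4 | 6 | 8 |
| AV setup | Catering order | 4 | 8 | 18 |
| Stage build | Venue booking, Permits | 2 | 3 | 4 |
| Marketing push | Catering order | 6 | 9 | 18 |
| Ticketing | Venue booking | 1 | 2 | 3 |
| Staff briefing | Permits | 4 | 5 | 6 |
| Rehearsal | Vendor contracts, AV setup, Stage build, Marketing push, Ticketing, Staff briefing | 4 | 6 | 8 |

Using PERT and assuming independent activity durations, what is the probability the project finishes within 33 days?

0.903

te_Venue booking = (6 + 4·8 + 10)/6 = 48/6 = 8; σ²_Venue booking = ((10−6)/6)² = 0.444
te_Vendor contracts = (1 + 4·4 + 7)/6 = 24/6 = 4; σ²_Vendor contracts = ((7−1)/6)² = 1.000
te_Permits = (2 + 4·3 + 10)/6 = 24/6 = 4; σ²_Permits = ((10−2)/6)² = 1.778
te_Catering order = (4 + 4·6 + 8)/6 = 36/6 = 6; σ²_Catering order = ((8−4)/6)² = 0.444
te_AV setup = (4 + 4·8 + 18)/6 = 54/6 = 9; σ²_AV setup = ((18−4)/6)² = 5.444
te_Stage build = (2 + 4·3 + 4)/6 = 18/6 = 3; σ²_Stage build = ((4−2)/6)² = 0.111
te_Marketing push = (6 + 4·9 + 18)/6 = 60/6 = 10; σ²_Marketing push = ((18−6)/6)² = 4.000
te_Ticketing = (1 + 4·2 + 3)/6 = 12/6 = 2; σ²_Ticketing = ((3−1)/6)² = 0.111
te_Staff briefing = (4 + 4·5 + 6)/6 = 30/6 = 5; σ²_Staff briefing = ((6−4)/6)² = 0.111
te_Rehearsal = (4 + 4·6 + 8)/6 = 36/6 = 6; σ²_Rehearsal = ((8−4)/6)² = 0.444

Forward pass:
ES_Venue booking = 0; EF_Venue booking = 8
ES_Vendor contracts = 0; EF_Vendor contracts = 4
ES_Permits = 4; EF_Permits = 4+4 = 8
ES_Catering order = max(EF_Venue booking=8, EF_Vendor contracts=4) = 8; EF_Catering order = 8+6 = 14
ES_AV setup = 14; EF_AV setup = 14+9 = 23
ES_Stage build = max(EF_Venue booking=8, EF_Permits=8) = 8; EF_Stage build = 8+3 = 11
ES_Marketing push = 14; EF_Marketing push = 14+10 = 24
ES_Ticketing = 8; EF_Ticketing = 8+2 = 10
ES_Staff briefing = 8; EF_Staff briefing = 8+5 = 13
ES_Rehearsal = max(EF_Vendor contracts=4, EF_AV setup=23, EF_Stage build=11, EF_Marketing push=24, EF_Ticketing=10, EF_Staff briefing=13) = 24; EF_Rehearsal = 24+6 = 30
Expected project duration μ = 30 days. Critical path: Venue booking → Catering order → Marketing push → Rehearsal.

Variance along critical path = 0.444 + 0.444 + 4.000 + 0.444 = 5.333; σ = √5.333 = 2.309 days.
Z = (33 − 30) / 2.309 = 1.299
P(T ≤ 33) = Φ(1.299) ≈ 0.903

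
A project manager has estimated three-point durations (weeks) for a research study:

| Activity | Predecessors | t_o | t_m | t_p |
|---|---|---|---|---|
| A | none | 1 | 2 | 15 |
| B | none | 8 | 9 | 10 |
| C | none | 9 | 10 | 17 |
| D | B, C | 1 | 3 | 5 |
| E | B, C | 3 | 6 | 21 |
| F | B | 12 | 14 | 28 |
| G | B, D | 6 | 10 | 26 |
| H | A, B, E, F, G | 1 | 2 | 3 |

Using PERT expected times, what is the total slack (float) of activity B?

1 weeks

te_A = (1 + 4·2 + 15)/6 = 24/6 = 4
te_B = (8 + 4·9 + 10)/6 = 54/6 = 9
te_C = (9 + 4·10 + 17)/6 = 66/6 = 11
te_D = (1 + 4·3 + 5)/6 = 18/6 = 3
te_E = (3 + 4·6 + 21)/6 = 48/6 = 8
te_F = (12 + 4·14 + 28)/6 = 96/6 = 16
te_G = (6 + 4·10 + 26)/6 = 72/6 = 12
te_H = (1 + 4·2 + 3)/6 = 12/6 = 2

Forward pass:
ES_A = 0; EF_A = 4
ES_B = 0; EF_B = 9
ES_C = 0; EF_C = 11
ES_D = max(EF_B=9, EF_C=11) = 11; EF_D = 11+3 = 14
ES_E = max(EF_B=9, EF_C=11) = 11; EF_E = 11+8 = 19
ES_F = 9; EF_F = 9+16 = 25
ES_G = max(EF_B=9, EF_D=14) = 14; EF_G = 14+12 = 26
ES_H = max(EF_A=4, EF_B=9, EF_E=19, EF_F=25, EF_G=26) = 26; EF_H = 26+2 = 28
Expected project duration μ = 28 weeks. Critical path: C → D → G → H.

Backward pass:
LF_H = 28; LS_H = 28−2 = 26
LF_G = LS_H = 26; LS_G = 26−12 = 14
LF_F = LS_H = 26; LS_F = 26−16 = 10
LF_E = LS_H = 26; LS_E = 26−8 = 18
LF_D = LS_G = 14; LS_D = 14−3 = 11
LF_C = min(LS_D=11, LS_E=18) = 11; LS_C = 11−11 = 0
LF_B = min(LS_D=11, LS_E=18, LS_F=10, LS_G=14, LS_H=26) = 10; LS_B = 10−9 = 1
LF_A = LS_H = 26; LS_A = 26−4 = 22
Slack_B = LS_B − ES_B = 1 − 0 = 1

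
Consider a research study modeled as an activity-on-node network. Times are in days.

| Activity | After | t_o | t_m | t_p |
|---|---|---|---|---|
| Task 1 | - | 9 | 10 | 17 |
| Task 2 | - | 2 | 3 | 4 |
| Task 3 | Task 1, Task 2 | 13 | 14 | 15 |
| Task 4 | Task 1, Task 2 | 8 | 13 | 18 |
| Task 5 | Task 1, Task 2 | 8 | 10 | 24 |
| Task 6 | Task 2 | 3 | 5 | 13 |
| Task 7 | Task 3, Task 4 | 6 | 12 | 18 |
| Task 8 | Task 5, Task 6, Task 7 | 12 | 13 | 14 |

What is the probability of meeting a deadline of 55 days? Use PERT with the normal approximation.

0.979

te_Task 1 = (9 + 4·10 + 17)/6 = 66/6 = 11; σ²_Task 1 = ((17−9)/6)² = 1.778
te_Task 2 = (2 + 4·3 + 4)/6 = 18/6 = 3; σ²_Task 2 = ((4−2)/6)² = 0.111
te_Task 3 = (13 + 4·14 + 15)/6 = 84/6 = 14; σ²_Task 3 = ((15−13)/6)² = 0.111
te_Task 4 = (8 + 4·13 + 18)/6 = 78/6 = 13; σ²_Task 4 = ((18−8)/6)² = 2.778
te_Task 5 = (8 + 4·10 + 24)/6 = 72/6 = 12; σ²_Task 5 = ((24−8)/6)² = 7.111
te_Task 6 = (3 + 4·5 + 13)/6 = 36/6 = 6; σ²_Task 6 = ((13−3)/6)² = 2.778
te_Task 7 = (6 + 4·12 + 18)/6 = 72/6 = 12; σ²_Task 7 = ((18−6)/6)² = 4.000
te_Task 8 = (12 + 4·13 + 14)/6 = 78/6 = 13; σ²_Task 8 = ((14−12)/6)² = 0.111

Forward pass:
ES_Task 1 = 0; EF_Task 1 = 11
ES_Task 2 = 0; EF_Task 2 = 3
ES_Task 3 = max(EF_Task 1=11, EF_Task 2=3) = 11; EF_Task 3 = 11+14 = 25
ES_Task 4 = max(EF_Task 1=11, EF_Task 2=3) = 11; EF_Task 4 = 11+13 = 24
ES_Task 5 = max(EF_Task 1=11, EF_Task 2=3) = 11; EF_Task 5 = 11+12 = 23
ES_Task 6 = 3; EF_Task 6 = 3+6 = 9
ES_Task 7 = max(EF_Task 3=25, EF_Task 4=24) = 25; EF_Task 7 = 25+12 = 37
ES_Task 8 = max(EF_Task 5=23, EF_Task 6=9, EF_Task 7=37) = 37; EF_Task 8 = 37+13 = 50
Expected project duration μ = 50 days. Critical path: Task 1 → Task 3 → Task 7 → Task 8.

Variance along critical path = 1.778 + 0.111 + 4.000 + 0.111 = 6.000; σ = √6.000 = 2.449 days.
Z = (55 − 50) / 2.449 = 2.041
P(T ≤ 55) = Φ(2.041) ≈ 0.979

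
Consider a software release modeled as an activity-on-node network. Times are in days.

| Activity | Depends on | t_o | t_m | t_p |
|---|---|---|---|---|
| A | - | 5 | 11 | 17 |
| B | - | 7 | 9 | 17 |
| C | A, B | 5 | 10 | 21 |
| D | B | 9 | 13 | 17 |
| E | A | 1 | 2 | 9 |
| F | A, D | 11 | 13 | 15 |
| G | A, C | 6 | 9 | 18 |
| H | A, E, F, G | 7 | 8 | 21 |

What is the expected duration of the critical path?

te_A = (5 + 4·11 + 17)/6 = 66/6 = 11
te_B = (7 + 4·9 + 17)/6 = 60/6 = 10
te_C = (5 + 4·10 + 21)/6 = 66/6 = 11
te_D = (9 + 4·13 + 17)/6 = 78/6 = 13
te_E = (1 + 4·2 + 9)/6 = 18/6 = 3
te_F = (11 + 4·13 + 15)/6 = 78/6 = 13
te_G = (6 + 4·9 + 18)/6 = 60/6 = 10
te_H = (7 + 4·8 + 21)/6 = 60/6 = 10

Forward pass:
ES_A = 0; EF_A = 11
ES_B = 0; EF_B = 10
ES_C = max(EF_A=11, EF_B=10) = 11; EF_C = 11+11 = 22
ES_D = 10; EF_D = 10+13 = 23
ES_E = 11; EF_E = 11+3 = 14
ES_F = max(EF_A=11, EF_D=23) = 23; EF_F = 23+13 = 36
ES_G = max(EF_A=11, EF_C=22) = 22; EF_G = 22+10 = 32
ES_H = max(EF_A=11, EF_E=14, EF_F=36, EF_G=32) = 36; EF_H = 36+10 = 46
Expected project duration μ = 46 days. Critical path: B → D → F → H.

46 days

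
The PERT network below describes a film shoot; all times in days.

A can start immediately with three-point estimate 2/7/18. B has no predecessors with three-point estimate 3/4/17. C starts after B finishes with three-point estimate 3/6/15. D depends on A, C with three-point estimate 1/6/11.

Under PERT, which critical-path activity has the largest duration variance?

te_A = (2 + 4·7 + 18)/6 = 48/6 = 8; σ²_A = ((18−2)/6)² = 7.111
te_B = (3 + 4·4 + 17)/6 = 36/6 = 6; σ²_B = ((17−3)/6)² = 5.444
te_C = (3 + 4·6 + 15)/6 = 42/6 = 7; σ²_C = ((15−3)/6)² = 4.000
te_D = (1 + 4·6 + 11)/6 = 36/6 = 6; σ²_D = ((11−1)/6)² = 2.778

Forward pass:
ES_A = 0; EF_A = 8
ES_B = 0; EF_B = 6
ES_C = 6; EF_C = 6+7 = 13
ES_D = max(EF_A=8, EF_C=13) = 13; EF_D = 13+6 = 19
Expected project duration μ = 19 days. Critical path: B → C → D.

Variances on critical path: σ²_B=5.444, σ²_C=4.000, σ²_D=2.778.
Largest is σ²_B = 5.444.

B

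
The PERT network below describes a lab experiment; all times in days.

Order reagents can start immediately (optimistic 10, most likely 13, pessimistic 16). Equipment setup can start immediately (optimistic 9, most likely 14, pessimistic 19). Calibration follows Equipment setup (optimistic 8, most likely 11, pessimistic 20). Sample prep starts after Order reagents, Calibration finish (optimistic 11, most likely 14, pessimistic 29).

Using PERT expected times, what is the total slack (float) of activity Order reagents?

13 days

te_Order reagents = (10 + 4·13 + 16)/6 = 78/6 = 13
te_Equipment setup = (9 + 4·14 + 19)/6 = 84/6 = 14
te_Calibration = (8 + 4·11 + 20)/6 = 72/6 = 12
te_Sample prep = (11 + 4·14 + 29)/6 = 96/6 = 16

Forward pass:
ES_Order reagents = 0; EF_Order reagents = 13
ES_Equipment setup = 0; EF_Equipment setup = 14
ES_Calibration = 14; EF_Calibration = 14+12 = 26
ES_Sample prep = max(EF_Order reagents=13, EF_Calibration=26) = 26; EF_Sample prep = 26+16 = 42
Expected project duration μ = 42 days. Critical path: Equipment setup → Calibration → Sample prep.

Backward pass:
LF_Sample prep = 42; LS_Sample prep = 42−16 = 26
LF_Calibration = LS_Sample prep = 26; LS_Calibration = 26−12 = 14
LF_Equipment setup = LS_Calibration = 14; LS_Equipment setup = 14−14 = 0
LF_Order reagents = LS_Sample prep = 26; LS_Order reagents = 26−13 = 13
Slack_Order reagents = LS_Order reagents − ES_Order reagents = 13 − 0 = 13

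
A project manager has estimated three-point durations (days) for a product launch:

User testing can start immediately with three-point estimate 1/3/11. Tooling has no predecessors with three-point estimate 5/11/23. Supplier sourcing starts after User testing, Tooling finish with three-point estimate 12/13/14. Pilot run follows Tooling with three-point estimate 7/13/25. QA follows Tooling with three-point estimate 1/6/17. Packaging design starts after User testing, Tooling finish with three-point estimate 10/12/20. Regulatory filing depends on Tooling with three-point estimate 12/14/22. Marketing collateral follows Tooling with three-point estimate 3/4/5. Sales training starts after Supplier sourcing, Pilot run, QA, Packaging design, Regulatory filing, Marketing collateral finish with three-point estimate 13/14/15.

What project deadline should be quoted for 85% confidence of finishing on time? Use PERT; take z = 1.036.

te_User testing = (1 + 4·3 + 11)/6 = 24/6 = 4; σ²_User testing = ((11−1)/6)² = 2.778
te_Tooling = (5 + 4·11 + 23)/6 = 72/6 = 12; σ²_Tooling = ((23−5)/6)² = 9.000
te_Supplier sourcing = (12 + 4·13 + 14)/6 = 78/6 = 13; σ²_Supplier sourcing = ((14−12)/6)² = 0.111
te_Pilot run = (7 + 4·13 + 25)/6 = 84/6 = 14; σ²_Pilot run = ((25−7)/6)² = 9.000
te_QA = (1 + 4·6 + 17)/6 = 42/6 = 7; σ²_QA = ((17−1)/6)² = 7.111
te_Packaging design = (10 + 4·12 + 20)/6 = 78/6 = 13; σ²_Packaging design = ((20−10)/6)² = 2.778
te_Regulatory filing = (12 + 4·14 + 22)/6 = 90/6 = 15; σ²_Regulatory filing = ((22−12)/6)² = 2.778
te_Marketing collateral = (3 + 4·4 + 5)/6 = 24/6 = 4; σ²_Marketing collateral = ((5−3)/6)² = 0.111
te_Sales training = (13 + 4·14 + 15)/6 = 84/6 = 14; σ²_Sales training = ((15−13)/6)² = 0.111

Forward pass:
ES_User testing = 0; EF_User testing = 4
ES_Tooling = 0; EF_Tooling = 12
ES_Supplier sourcing = max(EF_User testing=4, EF_Tooling=12) = 12; EF_Supplier sourcing = 12+13 = 25
ES_Pilot run = 12; EF_Pilot run = 12+14 = 26
ES_QA = 12; EF_QA = 12+7 = 19
ES_Packaging design = max(EF_User testing=4, EF_Tooling=12) = 12; EF_Packaging design = 12+13 = 25
ES_Regulatory filing = 12; EF_Regulatory filing = 12+15 = 27
ES_Marketing collateral = 12; EF_Marketing collateral = 12+4 = 16
ES_Sales training = max(EF_Supplier sourcing=25, EF_Pilot run=26, EF_QA=19, EF_Packaging design=25, EF_Regulatory filing=27, EF_Marketing collateral=16) = 27; EF_Sales training = 27+14 = 41
Expected project duration μ = 41 days. Critical path: Tooling → Regulatory filing → Sales training.

Variance along critical path = 9.000 + 2.778 + 0.111 = 11.889; σ = 3.448 days.
D = μ + z·σ = 41 + 1.036·3.448 = 44.6 days

44.6 days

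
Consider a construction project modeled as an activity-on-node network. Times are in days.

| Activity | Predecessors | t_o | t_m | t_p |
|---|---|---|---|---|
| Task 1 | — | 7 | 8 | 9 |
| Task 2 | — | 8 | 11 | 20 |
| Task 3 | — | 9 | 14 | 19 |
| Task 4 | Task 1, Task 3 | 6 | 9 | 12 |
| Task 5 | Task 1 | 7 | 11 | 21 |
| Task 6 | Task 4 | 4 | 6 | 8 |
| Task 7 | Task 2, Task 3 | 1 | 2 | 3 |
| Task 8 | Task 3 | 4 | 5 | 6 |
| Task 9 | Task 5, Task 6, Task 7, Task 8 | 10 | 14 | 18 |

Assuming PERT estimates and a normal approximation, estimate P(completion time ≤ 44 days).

te_Task 1 = (7 + 4·8 + 9)/6 = 48/6 = 8; σ²_Task 1 = ((9−7)/6)² = 0.111
te_Task 2 = (8 + 4·11 + 20)/6 = 72/6 = 12; σ²_Task 2 = ((20−8)/6)² = 4.000
te_Task 3 = (9 + 4·14 + 19)/6 = 84/6 = 14; σ²_Task 3 = ((19−9)/6)² = 2.778
te_Task 4 = (6 + 4·9 + 12)/6 = 54/6 = 9; σ²_Task 4 = ((12−6)/6)² = 1.000
te_Task 5 = (7 + 4·11 + 21)/6 = 72/6 = 12; σ²_Task 5 = ((21−7)/6)² = 5.444
te_Task 6 = (4 + 4·6 + 8)/6 = 36/6 = 6; σ²_Task 6 = ((8−4)/6)² = 0.444
te_Task 7 = (1 + 4·2 + 3)/6 = 12/6 = 2; σ²_Task 7 = ((3−1)/6)² = 0.111
te_Task 8 = (4 + 4·5 + 6)/6 = 30/6 = 5; σ²_Task 8 = ((6−4)/6)² = 0.111
te_Task 9 = (10 + 4·14 + 18)/6 = 84/6 = 14; σ²_Task 9 = ((18−10)/6)² = 1.778

Forward pass:
ES_Task 1 = 0; EF_Task 1 = 8
ES_Task 2 = 0; EF_Task 2 = 12
ES_Task 3 = 0; EF_Task 3 = 14
ES_Task 4 = max(EF_Task 1=8, EF_Task 3=14) = 14; EF_Task 4 = 14+9 = 23
ES_Task 5 = 8; EF_Task 5 = 8+12 = 20
ES_Task 6 = 23; EF_Task 6 = 23+6 = 29
ES_Task 7 = max(EF_Task 2=12, EF_Task 3=14) = 14; EF_Task 7 = 14+2 = 16
ES_Task 8 = 14; EF_Task 8 = 14+5 = 19
ES_Task 9 = max(EF_Task 5=20, EF_Task 6=29, EF_Task 7=16, EF_Task 8=19) = 29; EF_Task 9 = 29+14 = 43
Expected project duration μ = 43 days. Critical path: Task 3 → Task 4 → Task 6 → Task 9.

Variance along critical path = 2.778 + 1.000 + 0.444 + 1.778 = 6.000; σ = √6.000 = 2.449 days.
Z = (44 − 43) / 2.449 = 0.408
P(T ≤ 44) = Φ(0.408) ≈ 0.658

0.658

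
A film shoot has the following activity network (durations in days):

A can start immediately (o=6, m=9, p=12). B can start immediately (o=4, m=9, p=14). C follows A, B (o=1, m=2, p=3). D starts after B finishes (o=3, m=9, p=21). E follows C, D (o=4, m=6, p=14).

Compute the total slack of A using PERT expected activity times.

te_A = (6 + 4·9 + 12)/6 = 54/6 = 9
te_B = (4 + 4·9 + 14)/6 = 54/6 = 9
te_C = (1 + 4·2 + 3)/6 = 12/6 = 2
te_D = (3 + 4·9 + 21)/6 = 60/6 = 10
te_E = (4 + 4·6 + 14)/6 = 42/6 = 7

Forward pass:
ES_A = 0; EF_A = 9
ES_B = 0; EF_B = 9
ES_C = max(EF_A=9, EF_B=9) = 9; EF_C = 9+2 = 11
ES_D = 9; EF_D = 9+10 = 19
ES_E = max(EF_C=11, EF_D=19) = 19; EF_E = 19+7 = 26
Expected project duration μ = 26 days. Critical path: B → D → E.

Backward pass:
LF_E = 26; LS_E = 26−7 = 19
LF_D = LS_E = 19; LS_D = 19−10 = 9
LF_C = LS_E = 19; LS_C = 19−2 = 17
LF_B = min(LS_C=17, LS_D=9) = 9; LS_B = 9−9 = 0
LF_A = LS_C = 17; LS_A = 17−9 = 8
Slack_A = LS_A − ES_A = 8 − 0 = 8

8 days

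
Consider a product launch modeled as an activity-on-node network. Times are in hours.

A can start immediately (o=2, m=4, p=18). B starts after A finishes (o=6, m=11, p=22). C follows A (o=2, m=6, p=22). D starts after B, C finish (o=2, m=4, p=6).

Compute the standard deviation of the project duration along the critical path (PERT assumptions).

te_A = (2 + 4·4 + 18)/6 = 36/6 = 6; σ²_A = ((18−2)/6)² = 7.111
te_B = (6 + 4·11 + 22)/6 = 72/6 = 12; σ²_B = ((22−6)/6)² = 7.111
te_C = (2 + 4·6 + 22)/6 = 48/6 = 8; σ²_C = ((22−2)/6)² = 11.111
te_D = (2 + 4·4 + 6)/6 = 24/6 = 4; σ²_D = ((6−2)/6)² = 0.444

Forward pass:
ES_A = 0; EF_A = 6
ES_B = 6; EF_B = 6+12 = 18
ES_C = 6; EF_C = 6+8 = 14
ES_D = max(EF_B=18, EF_C=14) = 18; EF_D = 18+4 = 22
Expected project duration μ = 22 hours. Critical path: A → B → D.

Variance along critical path = 7.111 + 7.111 + 0.444 = 14.667
σ = √14.667 = 3.830 hours

3.83 hours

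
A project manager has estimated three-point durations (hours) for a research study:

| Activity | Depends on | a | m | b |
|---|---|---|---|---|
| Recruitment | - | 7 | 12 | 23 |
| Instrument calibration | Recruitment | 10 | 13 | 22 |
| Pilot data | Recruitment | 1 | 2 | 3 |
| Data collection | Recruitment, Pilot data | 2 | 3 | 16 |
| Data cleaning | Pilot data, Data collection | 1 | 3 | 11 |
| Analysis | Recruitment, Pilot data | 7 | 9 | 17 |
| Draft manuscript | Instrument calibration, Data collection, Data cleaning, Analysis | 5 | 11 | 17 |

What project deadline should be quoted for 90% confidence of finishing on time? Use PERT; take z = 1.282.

43.0 hours

te_Recruitment = (7 + 4·12 + 23)/6 = 78/6 = 13; σ²_Recruitment = ((23−7)/6)² = 7.111
te_Instrument calibration = (10 + 4·13 + 22)/6 = 84/6 = 14; σ²_Instrument calibration = ((22−10)/6)² = 4.000
te_Pilot data = (1 + 4·2 + 3)/6 = 12/6 = 2; σ²_Pilot data = ((3−1)/6)² = 0.111
te_Data collection = (2 + 4·3 + 16)/6 = 30/6 = 5; σ²_Data collection = ((16−2)/6)² = 5.444
te_Data cleaning = (1 + 4·3 + 11)/6 = 24/6 = 4; σ²_Data cleaning = ((11−1)/6)² = 2.778
te_Analysis = (7 + 4·9 + 17)/6 = 60/6 = 10; σ²_Analysis = ((17−7)/6)² = 2.778
te_Draft manuscript = (5 + 4·11 + 17)/6 = 66/6 = 11; σ²_Draft manuscript = ((17−5)/6)² = 4.000

Forward pass:
ES_Recruitment = 0; EF_Recruitment = 13
ES_Instrument calibration = 13; EF_Instrument calibration = 13+14 = 27
ES_Pilot data = 13; EF_Pilot data = 13+2 = 15
ES_Data collection = max(EF_Recruitment=13, EF_Pilot data=15) = 15; EF_Data collection = 15+5 = 20
ES_Data cleaning = max(EF_Pilot data=15, EF_Data collection=20) = 20; EF_Data cleaning = 20+4 = 24
ES_Analysis = max(EF_Recruitment=13, EF_Pilot data=15) = 15; EF_Analysis = 15+10 = 25
ES_Draft manuscript = max(EF_Instrument calibration=27, EF_Data collection=20, EF_Data cleaning=24, EF_Analysis=25) = 27; EF_Draft manuscript = 27+11 = 38
Expected project duration μ = 38 hours. Critical path: Recruitment → Instrument calibration → Draft manuscript.

Variance along critical path = 7.111 + 4.000 + 4.000 = 15.111; σ = 3.887 hours.
D = μ + z·σ = 38 + 1.282·3.887 = 43.0 hours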